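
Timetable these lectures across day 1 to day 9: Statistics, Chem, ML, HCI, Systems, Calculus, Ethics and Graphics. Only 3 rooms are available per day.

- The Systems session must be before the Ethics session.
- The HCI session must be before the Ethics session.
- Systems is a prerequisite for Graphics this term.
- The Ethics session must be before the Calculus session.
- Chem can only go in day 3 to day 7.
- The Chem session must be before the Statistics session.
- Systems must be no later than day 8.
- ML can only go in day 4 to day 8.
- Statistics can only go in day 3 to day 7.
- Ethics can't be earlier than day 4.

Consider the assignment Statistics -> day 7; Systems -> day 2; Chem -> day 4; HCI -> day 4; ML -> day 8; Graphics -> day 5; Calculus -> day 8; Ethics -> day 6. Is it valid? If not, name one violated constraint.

Valid

ML can only go in day 4 to day 8 — holds.
The HCI session must be before the Ethics session — holds.
The Systems session must be before the Ethics session — holds.
Only 3 rooms are available per day — holds.
The Chem session must be before the Statistics session — holds.
Ethics can't be earlier than day 4 — holds.
Systems must be no later than day 8 — holds.
The Ethics session must be before the Calculus session — holds.
Chem can only go in day 3 to day 7 — holds.
Systems is a prerequisite for Graphics this term — holds.
Statistics can only go in day 3 to day 7 — holds.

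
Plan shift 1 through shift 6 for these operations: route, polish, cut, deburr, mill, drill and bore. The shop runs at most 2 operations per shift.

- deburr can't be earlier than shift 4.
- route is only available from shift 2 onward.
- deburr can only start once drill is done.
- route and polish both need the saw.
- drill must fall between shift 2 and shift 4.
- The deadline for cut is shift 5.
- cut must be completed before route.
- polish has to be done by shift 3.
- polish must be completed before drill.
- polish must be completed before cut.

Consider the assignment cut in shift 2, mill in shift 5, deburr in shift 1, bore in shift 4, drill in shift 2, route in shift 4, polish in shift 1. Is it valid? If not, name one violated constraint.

polish must be completed before cut — holds.
The shop runs at most 2 operations per shift — holds.
polish has to be done by shift 3 — holds.
deburr can only start once drill is done — violated.
cut must be completed before route — holds.
route is only available from shift 2 onward — holds.
deburr can't be earlier than shift 4 — violated.
route and polish both need the saw — holds.
drill must fall between shift 2 and shift 4 — holds.
The deadline for cut is shift 5 — holds.
polish must be completed before drill — holds.

No. deburr can't be earlier than shift 4 is not satisfied.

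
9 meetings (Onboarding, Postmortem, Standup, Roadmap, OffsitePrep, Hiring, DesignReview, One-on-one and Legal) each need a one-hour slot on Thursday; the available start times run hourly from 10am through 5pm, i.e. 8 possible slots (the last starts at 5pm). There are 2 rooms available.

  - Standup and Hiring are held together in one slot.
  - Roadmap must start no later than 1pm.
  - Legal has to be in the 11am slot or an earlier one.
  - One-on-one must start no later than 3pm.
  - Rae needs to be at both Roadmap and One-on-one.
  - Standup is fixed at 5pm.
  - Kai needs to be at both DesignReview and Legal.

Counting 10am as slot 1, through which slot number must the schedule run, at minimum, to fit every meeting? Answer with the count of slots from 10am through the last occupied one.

With at most 2 per slot and 9 meetings, at least 5 slots are needed.
Standup can't be placed before 5pm — that is slot 8 counting from 10am — so the schedule must run through at least 8 slots.
8 works (last occupied slot: 5pm): for example Postmortem in 12pm, Roadmap in 10am, Hiring in 5pm, Legal in 10am, DesignReview in 1pm, Standup in 5pm, One-on-one in 11am, Onboarding in 11am, OffsitePrep in 12pm.

8 slots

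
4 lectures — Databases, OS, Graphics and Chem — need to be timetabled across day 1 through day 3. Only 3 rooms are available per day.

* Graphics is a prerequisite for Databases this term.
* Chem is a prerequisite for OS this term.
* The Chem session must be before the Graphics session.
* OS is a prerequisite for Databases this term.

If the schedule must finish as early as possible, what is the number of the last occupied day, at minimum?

The precedence chain requires at least 3 distinct days.
With at most 3 per day and 4 lectures, at least 2 days are needed.
3 works (last occupied day: day 3): for example Databases=day 3, Graphics=day 2, OS=day 2, Chem=day 1.

3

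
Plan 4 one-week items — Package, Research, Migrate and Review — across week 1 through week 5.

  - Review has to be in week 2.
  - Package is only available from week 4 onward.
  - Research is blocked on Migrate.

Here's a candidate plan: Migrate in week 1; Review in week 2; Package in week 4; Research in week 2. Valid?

Review has to be in week 2 — holds.
Research is blocked on Migrate — holds.
Package is only available from week 4 onward — holds.

Valid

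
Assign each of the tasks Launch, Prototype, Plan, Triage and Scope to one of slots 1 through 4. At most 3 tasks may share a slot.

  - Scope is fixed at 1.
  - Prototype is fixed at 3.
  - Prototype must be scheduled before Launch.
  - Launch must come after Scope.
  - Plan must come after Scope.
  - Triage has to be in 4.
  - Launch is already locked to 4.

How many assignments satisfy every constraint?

3

Enumerating: Triage -> 4, Prototype -> 3, Plan -> 2, Scope -> 1, Launch -> 4 | Scope -> 1, Triage -> 4, Plan -> 3, Launch -> 4, Prototype -> 3 | Prototype in 3, Triage in 4, Launch in 4, Scope in 1, Plan in 4.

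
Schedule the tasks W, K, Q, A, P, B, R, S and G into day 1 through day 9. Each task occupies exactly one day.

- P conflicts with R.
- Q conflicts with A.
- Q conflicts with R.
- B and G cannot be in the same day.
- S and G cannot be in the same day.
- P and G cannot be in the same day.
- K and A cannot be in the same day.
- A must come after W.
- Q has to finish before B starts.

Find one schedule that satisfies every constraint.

A in day 2, B in day 2, Q in day 1, R in day 2, K in day 1, P in day 1, S in day 1, W in day 1, G in day 3

Checking: Q(day 1) before B(day 2); W(day 1) before A(day 2); P(day 1) != R(day 2); Q(day 1) != A(day 2); K(day 1) != A(day 2); B(day 2) != G(day 3); S(day 1) != G(day 3); Q(day 1) != R(day 2); P(day 1) != G(day 3).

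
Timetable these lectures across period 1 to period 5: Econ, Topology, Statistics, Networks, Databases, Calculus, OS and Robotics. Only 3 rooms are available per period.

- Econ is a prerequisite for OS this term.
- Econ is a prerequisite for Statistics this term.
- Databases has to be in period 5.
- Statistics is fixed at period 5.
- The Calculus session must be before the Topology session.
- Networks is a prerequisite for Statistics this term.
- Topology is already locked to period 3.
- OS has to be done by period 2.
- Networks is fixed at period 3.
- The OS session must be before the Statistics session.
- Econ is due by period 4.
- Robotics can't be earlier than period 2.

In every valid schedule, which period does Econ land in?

Econ's own window allows nothing later than period 4; downstream work caps Econ at period 1.
So Econ is pinned to period 1.

period 1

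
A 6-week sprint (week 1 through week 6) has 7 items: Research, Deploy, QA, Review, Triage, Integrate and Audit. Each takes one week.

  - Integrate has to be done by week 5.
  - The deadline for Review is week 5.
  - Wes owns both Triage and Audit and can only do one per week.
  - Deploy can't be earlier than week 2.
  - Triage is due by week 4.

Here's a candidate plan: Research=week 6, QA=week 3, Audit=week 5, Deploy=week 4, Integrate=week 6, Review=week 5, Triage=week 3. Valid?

Invalid. Integrate has to be done by week 5.

Wes owns both Triage and Audit and can only do one per week — holds.
Deploy can't be earlier than week 2 — holds.
Triage is due by week 4 — holds.
Integrate has to be done by week 5 — violated.
The deadline for Review is week 5 — holds.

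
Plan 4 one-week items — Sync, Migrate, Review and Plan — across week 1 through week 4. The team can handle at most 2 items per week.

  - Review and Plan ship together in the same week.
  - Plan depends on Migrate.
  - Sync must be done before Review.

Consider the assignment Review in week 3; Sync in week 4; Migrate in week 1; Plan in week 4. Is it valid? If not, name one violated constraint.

The team can handle at most 2 items per week — holds.
Plan depends on Migrate — holds.
Review and Plan ship together in the same week — violated.
Sync must be done before Review — violated.

No — it violates: Sync must be done before Review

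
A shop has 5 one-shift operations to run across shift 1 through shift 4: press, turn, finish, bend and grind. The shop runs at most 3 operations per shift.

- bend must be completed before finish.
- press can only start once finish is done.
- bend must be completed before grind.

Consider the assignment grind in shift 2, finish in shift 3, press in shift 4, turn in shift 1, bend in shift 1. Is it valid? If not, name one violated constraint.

Valid

press can only start once finish is done — holds.
bend must be completed before finish — holds.
bend must be completed before grind — holds.
The shop runs at most 3 operations per shift — holds.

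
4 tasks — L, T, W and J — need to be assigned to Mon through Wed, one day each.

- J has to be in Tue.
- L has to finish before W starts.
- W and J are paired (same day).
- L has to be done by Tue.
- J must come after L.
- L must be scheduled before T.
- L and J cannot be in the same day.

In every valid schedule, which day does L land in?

Mon

L's window is Mon–Tue.
J is fixed at Tue, and L can't share a day with J.
So L must be Mon.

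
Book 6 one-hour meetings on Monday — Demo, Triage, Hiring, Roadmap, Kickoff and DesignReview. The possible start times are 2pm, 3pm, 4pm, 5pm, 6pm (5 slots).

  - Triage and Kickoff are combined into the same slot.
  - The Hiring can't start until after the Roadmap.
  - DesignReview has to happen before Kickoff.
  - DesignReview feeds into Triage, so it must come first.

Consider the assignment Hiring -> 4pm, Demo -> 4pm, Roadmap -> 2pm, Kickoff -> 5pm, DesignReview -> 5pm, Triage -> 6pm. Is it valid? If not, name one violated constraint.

Invalid. Triage and Kickoff are combined into the same slot.

The Hiring can't start until after the Roadmap — holds.
DesignReview feeds into Triage, so it must come first — holds.
DesignReview has to happen before Kickoff — violated.
Triage and Kickoff are combined into the same slot — violated.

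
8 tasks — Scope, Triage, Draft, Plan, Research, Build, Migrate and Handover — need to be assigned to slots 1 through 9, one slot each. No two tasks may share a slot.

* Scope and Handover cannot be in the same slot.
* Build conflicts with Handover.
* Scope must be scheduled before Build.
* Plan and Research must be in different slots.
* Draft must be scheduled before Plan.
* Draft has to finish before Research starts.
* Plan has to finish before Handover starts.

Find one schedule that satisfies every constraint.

Draft -> 1, Plan -> 2, Handover -> 6, Build -> 5, Migrate -> 8, Triage -> 7, Research -> 4, Scope -> 3

Checking: Draft(1) before Research(4); Plan(2) before Handover(6); Scope(3) before Build(5); Draft(1) before Plan(2); Plan(2) != Research(4); Build(5) != Handover(6); Scope(3) != Handover(6); max 1 per slot (cap 1).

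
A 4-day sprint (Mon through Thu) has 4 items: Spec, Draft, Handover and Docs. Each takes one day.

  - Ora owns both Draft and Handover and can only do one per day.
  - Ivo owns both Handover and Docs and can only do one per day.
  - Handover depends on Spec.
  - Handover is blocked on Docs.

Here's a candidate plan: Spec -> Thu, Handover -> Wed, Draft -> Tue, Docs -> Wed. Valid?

No. Handover depends on Spec is not satisfied.

Handover depends on Spec — violated.
Ora owns both Draft and Handover and can only do one per day — holds.
Ivo owns both Handover and Docs and can only do one per day — violated.
Handover is blocked on Docs — violated.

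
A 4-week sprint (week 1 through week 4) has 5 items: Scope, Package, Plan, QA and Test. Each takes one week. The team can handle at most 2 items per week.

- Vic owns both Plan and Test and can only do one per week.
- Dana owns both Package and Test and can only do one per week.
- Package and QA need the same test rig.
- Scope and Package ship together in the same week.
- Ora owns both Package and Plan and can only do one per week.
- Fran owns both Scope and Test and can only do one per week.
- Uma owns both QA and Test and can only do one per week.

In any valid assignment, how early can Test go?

week 1

Test at week 1 is achievable: QA=week 3, Plan=week 3, Scope=week 2, Package=week 2, Test=week 1.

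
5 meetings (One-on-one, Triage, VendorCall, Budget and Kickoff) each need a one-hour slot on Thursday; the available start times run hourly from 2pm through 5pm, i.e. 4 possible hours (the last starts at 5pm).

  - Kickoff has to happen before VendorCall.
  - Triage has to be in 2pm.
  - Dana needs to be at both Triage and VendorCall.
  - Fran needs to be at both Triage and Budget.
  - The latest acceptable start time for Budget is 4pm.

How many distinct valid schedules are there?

Splitting on One-on-one: it can be 2pm (12), 3pm (12), 4pm (12), 5pm (12). Listing each branch's schedules as (Triage, VendorCall, Budget, Kickoff):
One-on-one=2pm: (2pm,3pm,3pm,2pm) (2pm,3pm,4pm,2pm) (2pm,4pm,3pm,2pm) (2pm,4pm,3pm,3pm) (2pm,4pm,4pm,2pm) (2pm,4pm,4pm,3pm) (2pm,5pm,3pm,2pm) (2pm,5pm,3pm,3pm) (2pm,5pm,3pm,4pm) (2pm,5pm,4pm,2pm) (2pm,5pm,4pm,3pm) (2pm,5pm,4pm,4pm) — 12.
One-on-one=3pm: (2pm,3pm,3pm,2pm) (2pm,3pm,4pm,2pm) (2pm,4pm,3pm,2pm) (2pm,4pm,3pm,3pm) (2pm,4pm,4pm,2pm) (2pm,4pm,4pm,3pm) (2pm,5pm,3pm,2pm) (2pm,5pm,3pm,3pm) (2pm,5pm,3pm,4pm) (2pm,5pm,4pm,2pm) (2pm,5pm,4pm,3pm) (2pm,5pm,4pm,4pm) — 12.
One-on-one=4pm: (2pm,3pm,3pm,2pm) (2pm,3pm,4pm,2pm) (2pm,4pm,3pm,2pm) (2pm,4pm,3pm,3pm) (2pm,4pm,4pm,2pm) (2pm,4pm,4pm,3pm) (2pm,5pm,3pm,2pm) (2pm,5pm,3pm,3pm) (2pm,5pm,3pm,4pm) (2pm,5pm,4pm,2pm) (2pm,5pm,4pm,3pm) (2pm,5pm,4pm,4pm) — 12.
One-on-one=5pm: (2pm,3pm,3pm,2pm) (2pm,3pm,4pm,2pm) (2pm,4pm,3pm,2pm) (2pm,4pm,3pm,3pm) (2pm,4pm,4pm,2pm) (2pm,4pm,4pm,3pm) (2pm,5pm,3pm,2pm) (2pm,5pm,3pm,3pm) (2pm,5pm,3pm,4pm) (2pm,5pm,4pm,2pm) (2pm,5pm,4pm,3pm) (2pm,5pm,4pm,4pm) — 12.
Summing: 12 + 12 + 12 + 12 = 48.

48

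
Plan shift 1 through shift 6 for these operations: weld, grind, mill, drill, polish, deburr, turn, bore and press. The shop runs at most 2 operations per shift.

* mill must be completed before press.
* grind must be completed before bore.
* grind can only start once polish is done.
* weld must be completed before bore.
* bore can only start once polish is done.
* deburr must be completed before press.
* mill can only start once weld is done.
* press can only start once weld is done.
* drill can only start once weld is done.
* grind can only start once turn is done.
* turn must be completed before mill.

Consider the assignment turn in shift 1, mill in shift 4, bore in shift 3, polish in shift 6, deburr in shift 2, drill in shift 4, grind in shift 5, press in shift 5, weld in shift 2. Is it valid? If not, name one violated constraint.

Invalid. bore can only start once polish is done.

grind can only start once turn is done — holds.
grind must be completed before bore — violated.
The shop runs at most 2 operations per shift — holds.
mill can only start once weld is done — holds.
grind can only start once polish is done — violated.
bore can only start once polish is done — violated.
deburr must be completed before press — holds.
mill must be completed before press — holds.
drill can only start once weld is done — holds.
turn must be completed before mill — holds.
press can only start once weld is done — holds.
weld must be completed before bore — holds.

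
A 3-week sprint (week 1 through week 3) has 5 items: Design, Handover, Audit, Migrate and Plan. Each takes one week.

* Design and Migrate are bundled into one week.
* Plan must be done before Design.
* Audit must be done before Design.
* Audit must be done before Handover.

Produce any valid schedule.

Audit in week 1; Design in week 2; Handover in week 2; Migrate in week 2; Plan in week 1

Checking: Audit(week 1) before Design(week 2); Plan(week 1) before Design(week 2); Audit(week 1) before Handover(week 2); Design = Migrate = week 2.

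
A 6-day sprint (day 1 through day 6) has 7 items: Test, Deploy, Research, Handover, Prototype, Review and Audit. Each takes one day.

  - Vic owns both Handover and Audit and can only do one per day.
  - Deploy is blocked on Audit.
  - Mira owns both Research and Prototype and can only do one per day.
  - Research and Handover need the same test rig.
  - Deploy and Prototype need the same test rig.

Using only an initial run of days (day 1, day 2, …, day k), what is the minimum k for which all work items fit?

3

The precedence chain requires at least 2 distinct days.
Could 2 days be enough, i.e. nothing placed later than day 2? No: Deploy must come after Audit (at day 1 or later) → {day 2}; Audit must come before Deploy (at day 2 or earlier) → {day 1}; Prototype can't share with Deploy (day 2) → {day 1}; Research can't share with Prototype (day 1) → {day 2}; Handover can't share with Audit (day 1) → {day 2}; Handover can't share with Research (day 2) → nothing is left.
So 2 days is not enough.
3 works (last occupied day: day 3): for example Audit -> day 1; Deploy -> day 2; Review -> day 1; Research -> day 1; Prototype -> day 3; Handover -> day 2; Test -> day 1.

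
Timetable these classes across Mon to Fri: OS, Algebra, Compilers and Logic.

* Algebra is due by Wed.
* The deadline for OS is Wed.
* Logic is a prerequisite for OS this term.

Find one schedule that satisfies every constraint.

Algebra -> Mon; Logic -> Mon; OS -> Tue; Compilers -> Mon

Checking: Logic(Mon) before OS(Tue); OS=Tue in [Mon,Wed]; Algebra=Mon in [Mon,Wed].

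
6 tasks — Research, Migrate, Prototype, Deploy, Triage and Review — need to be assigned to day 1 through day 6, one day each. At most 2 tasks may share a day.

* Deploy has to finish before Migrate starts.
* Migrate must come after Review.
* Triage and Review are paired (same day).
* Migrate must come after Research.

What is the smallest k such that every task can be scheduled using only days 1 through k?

The precedence chain requires at least 2 distinct days.
With at most 2 per day and 6 tasks, at least 3 days are needed.
3 works (last occupied day: day 3): for example Migrate -> day 3, Review -> day 2, Research -> day 1, Triage -> day 2, Prototype -> day 3, Deploy -> day 1.

3 days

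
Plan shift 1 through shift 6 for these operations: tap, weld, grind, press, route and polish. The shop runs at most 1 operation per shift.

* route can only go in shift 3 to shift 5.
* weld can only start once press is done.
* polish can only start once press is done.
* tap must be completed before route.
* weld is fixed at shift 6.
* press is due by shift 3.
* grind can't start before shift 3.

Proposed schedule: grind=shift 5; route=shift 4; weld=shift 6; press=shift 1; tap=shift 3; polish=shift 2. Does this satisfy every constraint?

Yes

weld can only start once press is done — holds.
press is due by shift 3 — holds.
grind can't start before shift 3 — holds.
route can only go in shift 3 to shift 5 — holds.
weld is fixed at shift 6 — holds.
The shop runs at most 1 operation per shift — holds.
polish can only start once press is done — holds.
tap must be completed before route — holds.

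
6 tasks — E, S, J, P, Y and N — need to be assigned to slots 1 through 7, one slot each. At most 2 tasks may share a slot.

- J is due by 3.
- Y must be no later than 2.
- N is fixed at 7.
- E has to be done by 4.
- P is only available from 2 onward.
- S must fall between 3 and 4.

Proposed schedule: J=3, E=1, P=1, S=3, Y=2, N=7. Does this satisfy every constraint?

E has to be done by 4 — holds.
S must fall between 3 and 4 — holds.
N is fixed at 7 — holds.
Y must be no later than 2 — holds.
At most 2 tasks may share a slot — holds.
J is due by 3 — holds.
P is only available from 2 onward — violated.

No. P is only available from 2 onward is not satisfied.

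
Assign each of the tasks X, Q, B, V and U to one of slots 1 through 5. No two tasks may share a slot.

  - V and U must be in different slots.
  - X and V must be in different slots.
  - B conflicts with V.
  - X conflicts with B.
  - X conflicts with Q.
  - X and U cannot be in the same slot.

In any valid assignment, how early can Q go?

1

Q at 1 is achievable: X=2, U=5, V=4, B=3, Q=1.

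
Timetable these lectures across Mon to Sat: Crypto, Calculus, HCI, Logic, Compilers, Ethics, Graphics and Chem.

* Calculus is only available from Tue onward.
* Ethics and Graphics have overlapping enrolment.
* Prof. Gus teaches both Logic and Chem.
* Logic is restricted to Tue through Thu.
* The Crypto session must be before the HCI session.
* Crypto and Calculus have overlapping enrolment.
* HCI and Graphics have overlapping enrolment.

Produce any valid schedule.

Logic=Tue, Compilers=Mon, Chem=Mon, HCI=Tue, Graphics=Wed, Calculus=Tue, Ethics=Mon, Crypto=Mon

Checking: Crypto(Mon) before HCI(Tue); HCI(Tue) != Graphics(Wed); Logic(Tue) != Chem(Mon); Ethics(Mon) != Graphics(Wed); Crypto(Mon) != Calculus(Tue); Calculus=Tue in [Tue,Sat]; Logic=Tue in [Tue,Thu].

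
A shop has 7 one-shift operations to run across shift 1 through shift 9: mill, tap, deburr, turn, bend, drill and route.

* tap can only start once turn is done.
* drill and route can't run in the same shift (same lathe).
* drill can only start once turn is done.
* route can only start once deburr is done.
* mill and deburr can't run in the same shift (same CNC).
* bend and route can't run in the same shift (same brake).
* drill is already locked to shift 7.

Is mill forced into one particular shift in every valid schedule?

No

mill can be shift 1 (e.g. deburr=shift 2, bend=shift 1, tap=shift 2, route=shift 3, drill=shift 7, turn=shift 1, mill=shift 1) or shift 2 (e.g. drill in shift 7; mill in shift 2; tap in shift 2; route in shift 2; deburr in shift 1; bend in shift 1; turn in shift 1).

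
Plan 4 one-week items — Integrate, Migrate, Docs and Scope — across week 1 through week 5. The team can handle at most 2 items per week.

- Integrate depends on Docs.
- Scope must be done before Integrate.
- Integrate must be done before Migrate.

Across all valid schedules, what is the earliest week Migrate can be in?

Precedence pushes Migrate to at least week 3.
Migrate at week 3 is achievable: Integrate -> week 2, Scope -> week 1, Docs -> week 1, Migrate -> week 3.

week 3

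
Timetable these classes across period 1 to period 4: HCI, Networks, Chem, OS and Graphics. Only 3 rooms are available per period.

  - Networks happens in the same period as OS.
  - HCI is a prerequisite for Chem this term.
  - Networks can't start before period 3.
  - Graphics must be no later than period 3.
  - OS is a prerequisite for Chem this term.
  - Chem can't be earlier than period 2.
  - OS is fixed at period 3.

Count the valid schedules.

8

Splitting on HCI: it can be period 1 (3), period 2 (3), period 3 (2). Listing each branch's schedules as (Networks, Chem, OS, Graphics) by period number:
HCI=period 1: (3,4,3,1) (3,4,3,2) (3,4,3,3) — 3.
HCI=period 2: (3,4,3,1) (3,4,3,2) (3,4,3,3) — 3.
HCI=period 3: (3,4,3,1) (3,4,3,2) — 2.
Summing: 3 + 3 + 2 = 8.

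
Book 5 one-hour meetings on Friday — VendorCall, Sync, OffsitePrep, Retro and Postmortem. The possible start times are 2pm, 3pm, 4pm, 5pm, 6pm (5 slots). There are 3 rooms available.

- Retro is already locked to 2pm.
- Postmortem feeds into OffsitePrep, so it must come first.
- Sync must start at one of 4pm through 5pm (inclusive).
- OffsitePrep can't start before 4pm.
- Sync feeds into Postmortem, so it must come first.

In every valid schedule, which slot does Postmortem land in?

Precedence pushes Postmortem to at least 5pm; downstream work caps Postmortem at 5pm.
So Postmortem is pinned to 5pm.

5pm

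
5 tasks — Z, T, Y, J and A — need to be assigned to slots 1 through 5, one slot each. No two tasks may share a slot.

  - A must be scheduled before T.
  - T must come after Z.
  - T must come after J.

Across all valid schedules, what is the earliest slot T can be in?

4

Precedence pushes T to at least 2.
T at 4 is achievable: J in 2; T in 4; A in 3; Y in 5; Z in 1.
Nothing earlier works — the capacity limit rule out every slot before 4.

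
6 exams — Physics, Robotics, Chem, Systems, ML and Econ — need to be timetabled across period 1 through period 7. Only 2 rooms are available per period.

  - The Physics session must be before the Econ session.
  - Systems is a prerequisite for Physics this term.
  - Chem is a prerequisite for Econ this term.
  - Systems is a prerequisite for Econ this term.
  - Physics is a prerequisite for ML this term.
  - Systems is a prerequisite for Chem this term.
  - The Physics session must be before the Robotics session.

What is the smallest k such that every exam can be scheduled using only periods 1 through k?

The precedence chain requires at least 3 distinct periods.
With at most 2 per period and 6 exams, at least 3 periods are needed.
Could 3 periods be enough, i.e. nothing placed later than period 3? No: Physics must come after Systems (at period 1 or later) → {period 2, period 3}; Econ must come after Chem (at period 1 or later) → {period 2, period 3}; ML must come after Physics (at period 2 or later) → {period 3}; Physics must come before ML (at period 3 or earlier) → {period 2}; Econ must come after Physics (at period 2 or later) → {period 3}; Robotics must come after Physics (at period 2 or later) → {period 3}; that puts Robotics, ML and Econ all in period 3 — more than 2 per period.
So 3 periods is not enough.
4 works (last occupied period: period 4): for example Physics -> period 2, Robotics -> period 3, Systems -> period 1, ML -> period 4, Chem -> period 2, Econ -> period 3.

4 periods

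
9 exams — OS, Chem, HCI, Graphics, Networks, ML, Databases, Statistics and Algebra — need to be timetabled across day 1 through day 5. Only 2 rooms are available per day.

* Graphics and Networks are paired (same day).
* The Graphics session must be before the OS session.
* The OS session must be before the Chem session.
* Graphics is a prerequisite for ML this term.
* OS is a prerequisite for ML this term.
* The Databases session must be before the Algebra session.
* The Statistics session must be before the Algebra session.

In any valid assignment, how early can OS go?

Precedence pushes OS to at least day 2; downstream work caps OS at day 4.
OS at day 2 is achievable: Databases in day 2, Networks in day 1, Chem in day 4, OS in day 2, HCI in day 5, Graphics in day 1, Statistics in day 3, ML in day 3, Algebra in day 4.

day 2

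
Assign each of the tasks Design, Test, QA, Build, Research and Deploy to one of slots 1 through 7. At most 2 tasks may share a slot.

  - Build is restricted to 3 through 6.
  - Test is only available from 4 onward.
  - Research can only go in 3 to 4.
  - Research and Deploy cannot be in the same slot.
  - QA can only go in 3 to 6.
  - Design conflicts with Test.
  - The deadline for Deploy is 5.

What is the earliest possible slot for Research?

Research is available from 3; Research's own window allows nothing later than 4.
Research at 3 is achievable: Test=4; Build=4; Research=3; Deploy=1; QA=3; Design=1.

3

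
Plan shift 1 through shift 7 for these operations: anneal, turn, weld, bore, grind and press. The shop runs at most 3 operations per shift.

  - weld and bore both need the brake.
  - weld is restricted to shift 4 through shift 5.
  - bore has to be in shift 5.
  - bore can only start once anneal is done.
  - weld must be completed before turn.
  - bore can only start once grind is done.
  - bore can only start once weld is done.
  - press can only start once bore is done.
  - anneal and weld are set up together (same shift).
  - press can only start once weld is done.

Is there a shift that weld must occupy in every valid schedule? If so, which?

shift 4

weld's window is shift 4–shift 5.
bore is fixed at shift 5, and weld can't share a shift with bore.
So weld must be shift 4.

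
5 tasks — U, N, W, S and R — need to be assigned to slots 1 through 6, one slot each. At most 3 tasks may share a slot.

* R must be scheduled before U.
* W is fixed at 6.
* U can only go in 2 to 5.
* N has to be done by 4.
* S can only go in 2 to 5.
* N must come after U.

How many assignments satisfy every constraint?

Splitting on U: it can be 2 (8), 3 (8). Listing each branch's schedules as (N, W, S, R):
U=2: (3,6,2,1) (3,6,3,1) (3,6,4,1) (3,6,5,1) (4,6,2,1) (4,6,3,1) (4,6,4,1) (4,6,5,1) — 8.
U=3: (4,6,2,1) (4,6,2,2) (4,6,3,1) (4,6,3,2) (4,6,4,1) (4,6,4,2) (4,6,5,1) (4,6,5,2) — 8.
Summing: 8 + 8 = 16.

16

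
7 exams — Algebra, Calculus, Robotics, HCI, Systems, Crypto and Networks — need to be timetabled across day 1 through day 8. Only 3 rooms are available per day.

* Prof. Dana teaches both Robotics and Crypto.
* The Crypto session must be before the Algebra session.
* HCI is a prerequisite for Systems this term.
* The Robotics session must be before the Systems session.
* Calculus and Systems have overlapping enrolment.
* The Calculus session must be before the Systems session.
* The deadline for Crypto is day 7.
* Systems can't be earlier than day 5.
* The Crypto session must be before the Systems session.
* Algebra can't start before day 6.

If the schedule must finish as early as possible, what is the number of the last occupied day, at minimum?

6

The precedence chain requires at least 2 distinct days.
With at most 3 per day and 7 exams, at least 3 days are needed.
Algebra can't be placed before day 6, so the schedule must run through at least day 6.
6 works (last occupied day: day 6): for example Algebra=day 6, Robotics=day 2, HCI=day 1, Crypto=day 1, Networks=day 2, Systems=day 5, Calculus=day 1.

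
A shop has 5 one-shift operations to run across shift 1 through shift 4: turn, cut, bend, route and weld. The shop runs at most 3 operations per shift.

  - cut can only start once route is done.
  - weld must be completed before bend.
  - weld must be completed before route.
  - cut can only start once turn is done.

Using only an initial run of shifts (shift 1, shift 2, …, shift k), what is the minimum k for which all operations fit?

The precedence chain requires at least 3 distinct shifts.
With at most 3 per shift and 5 operations, at least 2 shifts are needed.
3 works (last occupied shift: shift 3): for example weld in shift 1, cut in shift 3, bend in shift 2, route in shift 2, turn in shift 1.

3 shifts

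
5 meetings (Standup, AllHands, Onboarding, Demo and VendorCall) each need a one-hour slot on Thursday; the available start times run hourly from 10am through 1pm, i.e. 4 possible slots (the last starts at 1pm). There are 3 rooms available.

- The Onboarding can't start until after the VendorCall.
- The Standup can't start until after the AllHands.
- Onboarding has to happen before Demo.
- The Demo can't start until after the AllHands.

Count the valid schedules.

23

Splitting on Standup: it can be 11am (4), 12pm (8), 1pm (11). Listing each branch's schedules as (AllHands, Onboarding, Demo, VendorCall):
Standup=11am: (10am,11am,12pm,10am) (10am,11am,1pm,10am) (10am,12pm,1pm,10am) (10am,12pm,1pm,11am) — 4.
Standup=12pm: (10am,11am,12pm,10am) (10am,11am,1pm,10am) (10am,12pm,1pm,10am) (10am,12pm,1pm,11am) (11am,11am,12pm,10am) (11am,11am,1pm,10am) (11am,12pm,1pm,10am) (11am,12pm,1pm,11am) — 8.
Standup=1pm: (10am,11am,12pm,10am) (10am,11am,1pm,10am) (10am,12pm,1pm,10am) (10am,12pm,1pm,11am) (11am,11am,12pm,10am) (11am,11am,1pm,10am) (11am,12pm,1pm,10am) (11am,12pm,1pm,11am) (12pm,11am,1pm,10am) (12pm,12pm,1pm,10am) (12pm,12pm,1pm,11am) — 11.
Summing: 4 + 8 + 11 = 23.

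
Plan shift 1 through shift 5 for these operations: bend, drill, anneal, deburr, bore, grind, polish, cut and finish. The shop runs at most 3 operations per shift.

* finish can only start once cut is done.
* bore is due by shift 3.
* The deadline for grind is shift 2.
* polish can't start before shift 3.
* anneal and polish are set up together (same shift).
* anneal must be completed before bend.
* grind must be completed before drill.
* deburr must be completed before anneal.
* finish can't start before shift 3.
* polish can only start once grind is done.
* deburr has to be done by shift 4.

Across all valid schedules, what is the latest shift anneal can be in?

shift 4

Anneal must be in the same shift as polish, which can't be before shift 3, so anneal is at least shift 3; downstream work caps anneal at shift 4.
anneal at shift 4 is achievable: deburr in shift 1, grind in shift 1, drill in shift 2, polish in shift 4, bore in shift 1, finish in shift 3, anneal in shift 4, cut in shift 2, bend in shift 5.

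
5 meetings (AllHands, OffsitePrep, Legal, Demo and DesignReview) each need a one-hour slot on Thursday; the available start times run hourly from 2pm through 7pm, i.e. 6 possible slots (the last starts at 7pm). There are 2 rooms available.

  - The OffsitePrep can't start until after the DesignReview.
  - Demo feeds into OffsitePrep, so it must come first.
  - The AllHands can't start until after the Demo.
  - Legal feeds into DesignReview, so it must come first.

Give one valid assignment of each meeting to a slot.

Legal in 2pm, Demo in 2pm, OffsitePrep in 4pm, DesignReview in 3pm, AllHands in 3pm

Checking: Demo(2pm) before AllHands(3pm); Demo(2pm) before OffsitePrep(4pm); DesignReview(3pm) before OffsitePrep(4pm); Legal(2pm) before DesignReview(3pm); max 2 per slot (cap 2).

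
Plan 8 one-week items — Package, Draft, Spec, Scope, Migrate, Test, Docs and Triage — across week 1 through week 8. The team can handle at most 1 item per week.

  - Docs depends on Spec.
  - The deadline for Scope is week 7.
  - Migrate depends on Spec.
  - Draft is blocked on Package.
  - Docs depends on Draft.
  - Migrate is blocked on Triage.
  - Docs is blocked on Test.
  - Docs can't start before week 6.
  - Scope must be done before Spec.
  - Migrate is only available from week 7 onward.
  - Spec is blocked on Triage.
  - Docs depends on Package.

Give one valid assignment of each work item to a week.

Draft=week 5, Docs=week 8, Package=week 4, Test=week 6, Migrate=week 7, Spec=week 3, Scope=week 1, Triage=week 2

Checking: Triage(week 2) before Migrate(week 7); Scope(week 1) before Spec(week 3); Draft(week 5) before Docs(week 8); Spec(week 3) before Docs(week 8); Spec(week 3) before Migrate(week 7); Test(week 6) before Docs(week 8); Package(week 4) before Draft(week 5); Package(week 4) before Docs(week 8); Triage(week 2) before Spec(week 3); Docs=week 8 in [week 6,week 8]; Scope=week 1 in [week 1,week 7]; Migrate=week 7 in [week 7,week 8]; max 1 per week (cap 1).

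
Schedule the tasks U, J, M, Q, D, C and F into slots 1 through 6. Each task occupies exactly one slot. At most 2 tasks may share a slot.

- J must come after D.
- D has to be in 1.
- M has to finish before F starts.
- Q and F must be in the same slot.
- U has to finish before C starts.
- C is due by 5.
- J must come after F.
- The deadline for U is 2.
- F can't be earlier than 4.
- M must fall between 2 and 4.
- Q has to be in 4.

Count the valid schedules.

20

Splitting on U: it can be 1 (12), 2 (8). Listing each branch's schedules as (J, M, Q, D, C, F):
U=1: (5,2,4,1,2,4) (5,2,4,1,3,4) (5,2,4,1,5,4) (5,3,4,1,2,4) (5,3,4,1,3,4) (5,3,4,1,5,4) (6,2,4,1,2,4) (6,2,4,1,3,4) (6,2,4,1,5,4) (6,3,4,1,2,4) (6,3,4,1,3,4) (6,3,4,1,5,4) — 12.
U=2: (5,2,4,1,3,4) (5,2,4,1,5,4) (5,3,4,1,3,4) (5,3,4,1,5,4) (6,2,4,1,3,4) (6,2,4,1,5,4) (6,3,4,1,3,4) (6,3,4,1,5,4) — 8.
Summing: 12 + 8 = 20.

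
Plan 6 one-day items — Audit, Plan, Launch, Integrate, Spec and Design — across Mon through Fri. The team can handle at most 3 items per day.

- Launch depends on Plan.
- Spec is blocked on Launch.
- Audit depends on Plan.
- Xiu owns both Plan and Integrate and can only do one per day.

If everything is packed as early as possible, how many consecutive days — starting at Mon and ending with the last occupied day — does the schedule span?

The precedence chain requires at least 3 distinct days.
With at most 3 per day and 6 tasks, at least 2 days are needed.
3 works (last occupied day: Wed): for example Design -> Mon, Plan -> Mon, Spec -> Wed, Audit -> Tue, Launch -> Tue, Integrate -> Tue.

3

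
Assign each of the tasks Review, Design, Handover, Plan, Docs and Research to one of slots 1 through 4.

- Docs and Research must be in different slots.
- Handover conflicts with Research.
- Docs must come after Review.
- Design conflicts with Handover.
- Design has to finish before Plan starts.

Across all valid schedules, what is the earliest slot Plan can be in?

2

Precedence pushes Plan to at least 2.
Plan at 2 is achievable: Plan=2; Handover=2; Research=1; Review=1; Docs=2; Design=1.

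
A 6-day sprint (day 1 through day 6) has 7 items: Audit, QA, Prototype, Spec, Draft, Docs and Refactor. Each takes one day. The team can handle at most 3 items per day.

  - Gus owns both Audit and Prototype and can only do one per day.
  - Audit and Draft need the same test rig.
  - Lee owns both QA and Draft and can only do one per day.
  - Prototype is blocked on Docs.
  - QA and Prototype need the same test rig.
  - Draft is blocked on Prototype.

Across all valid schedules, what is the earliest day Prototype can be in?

day 2

Precedence pushes Prototype to at least day 2; downstream work caps Prototype at day 5.
Prototype at day 2 is achievable: QA -> day 1, Draft -> day 3, Refactor -> day 2, Spec -> day 2, Audit -> day 1, Prototype -> day 2, Docs -> day 1.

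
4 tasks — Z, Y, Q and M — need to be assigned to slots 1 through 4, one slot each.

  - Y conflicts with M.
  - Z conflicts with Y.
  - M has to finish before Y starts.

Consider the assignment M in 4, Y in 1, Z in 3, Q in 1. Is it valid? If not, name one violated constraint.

No — it violates: M has to finish before Y starts

M has to finish before Y starts — violated.
Z conflicts with Y — holds.
Y conflicts with M — holds.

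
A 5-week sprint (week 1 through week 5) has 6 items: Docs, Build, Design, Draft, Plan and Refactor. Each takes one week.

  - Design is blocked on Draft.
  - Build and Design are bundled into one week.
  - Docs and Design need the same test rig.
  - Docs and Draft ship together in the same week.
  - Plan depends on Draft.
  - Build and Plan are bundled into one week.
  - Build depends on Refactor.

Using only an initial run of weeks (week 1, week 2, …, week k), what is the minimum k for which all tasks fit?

The precedence chain requires at least 2 distinct weeks.
2 works (last occupied week: week 2): for example Docs -> week 1; Draft -> week 1; Design -> week 2; Refactor -> week 1; Plan -> week 2; Build -> week 2.

2 weeks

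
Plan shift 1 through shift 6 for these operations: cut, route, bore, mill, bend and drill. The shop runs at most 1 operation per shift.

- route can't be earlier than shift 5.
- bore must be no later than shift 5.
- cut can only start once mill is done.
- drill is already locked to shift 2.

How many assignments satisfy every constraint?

21

Splitting on cut: it can be shift 3 (3), shift 4 (6), shift 5 (6), shift 6 (6). Listing each branch's schedules as (route, bore, mill, bend, drill) by shift number:
cut=shift 3: (5,4,1,6,2) (6,4,1,5,2) (6,5,1,4,2) — 3.
cut=shift 4: (5,1,3,6,2) (5,3,1,6,2) (6,1,3,5,2) (6,3,1,5,2) (6,5,1,3,2) (6,5,3,1,2) — 6.
cut=shift 5: (6,1,3,4,2) (6,1,4,3,2) (6,3,1,4,2) (6,3,4,1,2) (6,4,1,3,2) (6,4,3,1,2) — 6.
cut=shift 6: (5,1,3,4,2) (5,1,4,3,2) (5,3,1,4,2) (5,3,4,1,2) (5,4,1,3,2) (5,4,3,1,2) — 6.
Summing: 3 + 6 + 6 + 6 = 21.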